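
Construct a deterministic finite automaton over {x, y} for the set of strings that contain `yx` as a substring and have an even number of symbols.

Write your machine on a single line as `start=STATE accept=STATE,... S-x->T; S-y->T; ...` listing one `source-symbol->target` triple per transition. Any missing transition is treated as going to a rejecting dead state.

Handle the two conditions separately and then intersect. The first has 3 states tracking whether and how much of `yx` has been seen; the second has 2 states tracking the input length modulo 2. A product state is a pair (one from each), accepting exactly when both do.
With 6 states:
       x  y 
>  A   B  C 
   B   A  D 
   C   E  D 
   D   F  C 
 * E   F  F 
   F   E  E 
(> = start, * = accepting)

start=A; accept=E; A-x->B; A-y->C; B-x->A; B-y->D; C-x->E; C-y->D; D-x->F; D-y->C; E-x->F; E-y->F; F-x->E; F-y->E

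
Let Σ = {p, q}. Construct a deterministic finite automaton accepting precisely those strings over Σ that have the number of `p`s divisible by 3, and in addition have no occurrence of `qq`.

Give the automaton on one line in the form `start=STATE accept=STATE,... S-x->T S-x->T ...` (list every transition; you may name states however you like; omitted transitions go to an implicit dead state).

Handle the two conditions separately and then intersect. One (3 states) tracks the count of `p`s modulo 3; the other (3 states) tracks partial matches of the forbidden pattern `qq`. Each combined state is a pair, one component from each; accept when both components accept. After merging equivalent states the machine shrinks.
With 7 states:
        p   q  
>* s0   s1  s2 
   s1   s3  s4 
 * s2   s1  s5 
   s3   s0  s6 
   s4   s3  s5 
   s5   s5  s5 
   s6   s0  s5 
(> = start, * = accepting)

start=s0 accept=s0,s2 s0-p->s1 s0-q->s2 s1-p->s3 s1-q->s4 s2-p->s1 s2-q->s5 s3-p->s0 s3-q->s6 s4-p->s3 s4-q->s5 s5-p->s5 s5-q->s5 s6-p->s0 s6-q->s5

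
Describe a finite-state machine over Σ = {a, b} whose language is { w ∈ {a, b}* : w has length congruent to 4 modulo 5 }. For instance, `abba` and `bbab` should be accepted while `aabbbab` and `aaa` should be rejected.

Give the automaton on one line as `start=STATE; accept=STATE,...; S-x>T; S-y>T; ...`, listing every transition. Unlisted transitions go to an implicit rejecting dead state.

start=S0; accept=S4; S0-a>S1; S0-b>S1; S1-a>S2; S1-b>S2; S2-a>S3; S2-b>S3; S3-a>S4; S3-b>S4; S4-a>S0; S4-b>S0

Count input length modulo 5: every symbol advances one step around the cycle S0 → S1 → S2 → S3 → S4 → S0. Accept at S4.
With 5 states:
        a   b  
>  S0   S1  S1 
   S1   S2  S2 
   S2   S3  S3 
   S3   S4  S4 
 * S4   S0  S0 
(> = start, * = accepting)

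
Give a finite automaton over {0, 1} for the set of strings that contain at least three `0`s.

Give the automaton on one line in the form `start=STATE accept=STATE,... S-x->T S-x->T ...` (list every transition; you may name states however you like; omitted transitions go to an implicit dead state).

Count `0`s, saturating at 4: states S0 through S3 mean 0 through 3 `0`s seen; S4 means more than 3. Each `0` increments (capped at S4); other symbols loop. Accept from {S3, S4}.
A 5-state machine:
        0   1  
>  S0   S1  S0 
   S1   S2  S1 
   S2   S3  S2 
 * S3   S4  S3 
 * S4   S4  S4 
(> = start, * = accepting)

start=S0 accept=S3,S4 S0-0->S1 S0-1->S0 S1-0->S2 S1-1->S1 S2-0->S3 S2-1->S2 S3-0->S4 S3-1->S3 S4-0->S4 S4-1->S4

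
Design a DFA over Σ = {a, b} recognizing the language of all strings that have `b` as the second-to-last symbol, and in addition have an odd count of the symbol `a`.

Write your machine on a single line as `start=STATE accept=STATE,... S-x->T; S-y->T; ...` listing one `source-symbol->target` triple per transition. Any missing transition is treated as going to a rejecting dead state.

Handle the two conditions separately and then intersect. The first has 7 states tracking the last 2 symbols read; the second has 2 states tracking the count of `a`s modulo 2. A product state is a pair (one from each), accepting exactly when both do. After merging equivalent states the machine shrinks.
        a   b  
>  q0   q1  q2 
   q1   q0  q3 
   q2   q4  q2 
   q3   q0  q5 
 * q4   q0  q3 
 * q5   q0  q5 
(> = start, * = accepting)

start=q0; accept=q4,q5; q0-a->q1; q0-b->q2; q1-a->q0; q1-b->q3; q2-a->q4; q2-b->q2; q3-a->q0; q3-b->q5; q4-a->q0; q4-b->q3; q5-a->q0; q5-b->q5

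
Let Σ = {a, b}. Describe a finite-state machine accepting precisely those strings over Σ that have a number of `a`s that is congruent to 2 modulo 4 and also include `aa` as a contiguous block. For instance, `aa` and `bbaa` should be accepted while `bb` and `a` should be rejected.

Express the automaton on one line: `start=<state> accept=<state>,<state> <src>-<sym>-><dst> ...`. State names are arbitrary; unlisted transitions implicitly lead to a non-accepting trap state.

start=s0 accept=s2 s0-a->s1 s0-b->s0 s1-a->s2 s1-b->s3 s2-a->s4 s2-b->s2 s3-a->s5 s3-b->s3 s4-a->s6 s4-b->s4 s5-a->s4 s5-b->s7 s6-a->s8 s6-b->s6 s7-a->s9 s7-b->s7 s8-a->s2 s8-b->s8 s9-a->s6 s9-b->s10 s10-a->s11 s10-b->s10 s11-a->s8 s11-b->s0

Run two small machines in parallel and take their product. One (4 states) tracks the count of `a`s modulo 4; the other (3 states) tracks whether and how much of `aa` has been seen. Each combined state is a pair, one component from each; accept when both components accept.
A 12-state machine:
          a    b  
>  s0     s1   s0 
   s1     s2   s3 
 * s2     s4   s2 
   s3     s5   s3 
   s4     s6   s4 
   s5     s4   s7 
   s6     s8   s6 
   s7     s9   s7 
   s8     s2   s8 
   s9     s6  s10 
   s10   s11  s10 
   s11    s8   s0 
(> = start, * = accepting)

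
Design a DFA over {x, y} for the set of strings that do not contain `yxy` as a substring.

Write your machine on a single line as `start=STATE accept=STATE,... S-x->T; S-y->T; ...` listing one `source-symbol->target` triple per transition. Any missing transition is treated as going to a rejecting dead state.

start=A; accept=A,B,C; A-x->A; A-y->B; B-x->C; B-y->B; C-x->A; C-y->D; D-x->D; D-y->D

This is the complement of 'contains `yxy`'. Use the same substring-matching states — A through D holding how much of `yxy` has just been matched — but flip the accepting set: everything except the trap D accepts.
With 4 states:
       x  y 
>* A   A  B 
 * B   C  B 
 * C   A  D 
   D   D  D 
(> = start, * = accepting)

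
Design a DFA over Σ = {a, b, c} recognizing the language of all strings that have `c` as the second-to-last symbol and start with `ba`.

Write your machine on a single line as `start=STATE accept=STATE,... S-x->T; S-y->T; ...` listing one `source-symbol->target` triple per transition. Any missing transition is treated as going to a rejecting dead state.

Run two small machines in parallel and take their product. One (13 states) tracks the last 2 symbols read; the other (4 states) tracks whether the input so far still matches the prefix `ba`. Each combined state is a pair, one component from each; accept when both components accept. Minimizing collapses redundant product states.
7 states suffice.
        a   b   c  
>  S0   S1  S2  S1 
   S1   S1  S1  S1 
   S2   S3  S1  S1 
   S3   S3  S3  S4 
   S4   S5  S5  S6 
 * S5   S3  S3  S4 
 * S6   S5  S5  S6 
(> = start, * = accepting)

start=S0; accept=S5,S6; S0-a->S1; S0-b->S2; S0-c->S1; S1-a->S1; S1-b->S1; S1-c->S1; S2-a->S3; S2-b->S1; S2-c->S1; S3-a->S3; S3-b->S3; S3-c->S4; S4-a->S5; S4-b->S5; S4-c->S6; S5-a->S3; S5-b->S3; S5-c->S4; S6-a->S5; S6-b->S5; S6-c->S6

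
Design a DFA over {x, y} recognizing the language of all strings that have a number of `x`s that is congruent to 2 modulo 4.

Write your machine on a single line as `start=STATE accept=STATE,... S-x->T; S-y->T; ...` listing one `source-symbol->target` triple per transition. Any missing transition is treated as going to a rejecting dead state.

The only thing that matters is how many `x`s have appeared, reduced mod 4. Use one state per residue: q0 for 0, …, q3 for 3. Reading `x` moves to the next residue; anything else stays put. q2 is accepting.
4 states suffice.
        x   y  
>  q0   q1  q0 
   q1   q2  q1 
 * q2   q3  q2 
   q3   q0  q3 
(> = start, * = accepting)

start=q0; accept=q2; q0-x->q1; q0-y->q0; q1-x->q2; q1-y->q1; q2-x->q3; q2-y->q2; q3-x->q0; q3-y->q3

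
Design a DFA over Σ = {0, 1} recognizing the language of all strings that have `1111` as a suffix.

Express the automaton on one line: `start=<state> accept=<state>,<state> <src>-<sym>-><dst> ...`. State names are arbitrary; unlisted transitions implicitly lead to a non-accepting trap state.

Remember how much of `1111` the current input suffix matches. State q0 means no match yet; q1 means the last symbol is `1`; q2 means the last 2 symbols are `11`; q3 means the last 3 symbols are `111`; q4 means the last 4 symbols are `1111`. Only q4 accepts. On a mismatch, fall back to the longest proper suffix that is still a prefix of `1111`.
With 5 states:
        0   1  
>  q0   q0  q1 
   q1   q0  q2 
   q2   q0  q3 
   q3   q0  q4 
 * q4   q0  q4 
(> = start, * = accepting)

start=q0 accept=q4 q0-0->q0 q0-1->q1 q1-0->q0 q1-1->q2 q2-0->q0 q2-1->q3 q3-0->q0 q3-1->q4 q4-0->q0 q4-1->q4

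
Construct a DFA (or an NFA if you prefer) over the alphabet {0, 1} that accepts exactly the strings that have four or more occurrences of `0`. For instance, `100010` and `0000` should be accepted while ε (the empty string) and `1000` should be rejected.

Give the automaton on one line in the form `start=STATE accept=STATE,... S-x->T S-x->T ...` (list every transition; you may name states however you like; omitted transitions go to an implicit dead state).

start=A accept=E,F A-0->B A-1->A B-0->C B-1->B C-0->D C-1->C D-0->E D-1->D E-0->F E-1->E F-0->F F-1->F

Only the number of `0`s matters, and only up to 5. Make a chain A → B → C → D → E → F advanced by each `0` (with F absorbing); every other symbol self-loops. The accepting set is {E, F}.
A 6-state machine:
       0  1 
>  A   B  A 
   B   C  B 
   C   D  C 
   D   E  D 
 * E   F  E 
 * F   F  F 
(> = start, * = accepting)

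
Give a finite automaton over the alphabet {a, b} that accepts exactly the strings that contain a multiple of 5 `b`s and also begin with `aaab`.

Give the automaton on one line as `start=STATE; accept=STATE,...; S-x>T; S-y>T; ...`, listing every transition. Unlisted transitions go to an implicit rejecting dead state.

start=q0; accept=q13; q0-a>q1; q0-b>q2; q1-a>q3; q1-b>q2; q2-a>q2; q2-b>q4; q3-a>q5; q3-b>q2; q4-a>q4; q4-b>q6; q5-a>q7; q5-b>q8; q6-a>q6; q6-b>q9; q7-a>q7; q7-b>q2; q8-a>q8; q8-b>q10; q9-a>q9; q9-b>q7; q10-a>q10; q10-b>q11; q11-a>q11; q11-b>q12; q12-a>q12; q12-b>q13; q13-a>q13; q13-b>q8

Run two small machines in parallel and take their product. The first has 5 states tracking the count of `b`s modulo 5; the second has 6 states tracking whether the input so far still matches the prefix `aaab`. A product state is a pair (one from each), accepting exactly when both do.
          a    b  
>  q0     q1   q2 
   q1     q3   q2 
   q2     q2   q4 
   q3     q5   q2 
   q4     q4   q6 
   q5     q7   q8 
   q6     q6   q9 
   q7     q7   q2 
   q8     q8  q10 
   q9     q9   q7 
   q10   q10  q11 
   q11   q11  q12 
   q12   q12  q13 
 * q13   q13   q8 
(> = start, * = accepting)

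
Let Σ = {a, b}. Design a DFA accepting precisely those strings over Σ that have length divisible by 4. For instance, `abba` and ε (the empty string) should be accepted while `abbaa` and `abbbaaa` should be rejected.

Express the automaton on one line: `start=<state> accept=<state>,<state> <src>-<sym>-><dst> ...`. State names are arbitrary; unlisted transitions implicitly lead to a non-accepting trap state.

start=s0 accept=s0 s0-a->s1 s0-b->s1 s1-a->s2 s1-b->s2 s2-a->s3 s2-b->s3 s3-a->s0 s3-b->s0

Only the length mod 4 matters, so use a 4-cycle: from any state, every input symbol moves to the next state, wrapping s3 back to s0. Mark s0 accepting.
4 states suffice.
        a   b  
>* s0   s1  s1 
   s1   s2  s2 
   s2   s3  s3 
   s3   s0  s0 
(> = start, * = accepting)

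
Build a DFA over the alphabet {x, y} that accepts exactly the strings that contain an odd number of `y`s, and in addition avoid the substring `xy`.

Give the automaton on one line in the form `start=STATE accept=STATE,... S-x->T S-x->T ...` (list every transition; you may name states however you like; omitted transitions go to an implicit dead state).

start=S0 accept=S2,S3 S0-x->S1 S0-y->S2 S1-x->S1 S1-y->S1 S2-x->S3 S2-y->S0 S3-x->S3 S3-y->S1

Build one automaton per condition and run them in lockstep. One (2 states) tracks the count of `y`s modulo 2; the other (3 states) tracks partial matches of the forbidden pattern `xy`. Each combined state is a pair, one component from each; accept when both components accept. After merging equivalent states the machine shrinks.
        x   y  
>  S0   S1  S2 
   S1   S1  S1 
 * S2   S3  S0 
 * S3   S3  S1 
(> = start, * = accepting)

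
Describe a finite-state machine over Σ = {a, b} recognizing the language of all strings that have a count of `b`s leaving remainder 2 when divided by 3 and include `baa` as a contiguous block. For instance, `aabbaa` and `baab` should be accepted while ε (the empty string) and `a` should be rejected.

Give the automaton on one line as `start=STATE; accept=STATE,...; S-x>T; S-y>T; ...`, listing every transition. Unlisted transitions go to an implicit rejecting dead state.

Handle the two conditions separately and then intersect. One (3 states) tracks the count of `b`s modulo 3; the other (4 states) tracks whether and how much of `baa` has been seen. Each combined state is a pair, one component from each; accept when both components accept.
A 10-state machine:
        a   b  
>  S0   S0  S1 
   S1   S2  S3 
   S2   S4  S3 
   S3   S5  S6 
   S4   S4  S7 
   S5   S7  S6 
   S6   S8  S1 
 * S7   S7  S9 
   S8   S9  S1 
   S9   S9  S4 
(> = start, * = accepting)

start=S0; accept=S7; S0-a>S0; S0-b>S1; S1-a>S2; S1-b>S3; S2-a>S4; S2-b>S3; S3-a>S5; S3-b>S6; S4-a>S4; S4-b>S7; S5-a>S7; S5-b>S6; S6-a>S8; S6-b>S1; S7-a>S7; S7-b>S9; S8-a>S9; S8-b>S1; S9-a>S9; S9-b>S4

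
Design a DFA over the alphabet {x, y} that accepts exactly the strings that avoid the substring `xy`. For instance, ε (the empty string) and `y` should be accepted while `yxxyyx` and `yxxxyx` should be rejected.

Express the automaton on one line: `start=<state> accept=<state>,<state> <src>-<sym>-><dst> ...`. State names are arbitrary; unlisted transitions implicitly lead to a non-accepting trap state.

Track partial matches of the forbidden pattern `xy`. State C is a dead state reached once `xy` has occurred; every other state accepts. A means no part of `xy` is currently matched.
A 3-state machine:
       x  y 
>* A   B  A 
 * B   B  C 
   C   C  C 
(> = start, * = accepting)

start=A accept=A,B A-x->B A-y->A B-x->B B-y->C C-x->C C-y->C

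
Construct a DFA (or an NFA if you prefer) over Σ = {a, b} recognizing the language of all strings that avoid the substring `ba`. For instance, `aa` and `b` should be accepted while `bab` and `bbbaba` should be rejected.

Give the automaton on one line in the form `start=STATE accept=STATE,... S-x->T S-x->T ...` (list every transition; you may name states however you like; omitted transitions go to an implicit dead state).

start=s0 accept=s0,s1 s0-a->s0 s0-b->s1 s1-a->s2 s1-b->s1 s2-a->s2 s2-b->s2

This is the complement of 'contains `ba`'. Use the same substring-matching states — s0 through s2 holding how much of `ba` has just been matched — but flip the accepting set: everything except the trap s2 accepts.
A 3-state machine:
        a   b  
>* s0   s0  s1 
 * s1   s2  s1 
   s2   s2  s2 
(> = start, * = accepting)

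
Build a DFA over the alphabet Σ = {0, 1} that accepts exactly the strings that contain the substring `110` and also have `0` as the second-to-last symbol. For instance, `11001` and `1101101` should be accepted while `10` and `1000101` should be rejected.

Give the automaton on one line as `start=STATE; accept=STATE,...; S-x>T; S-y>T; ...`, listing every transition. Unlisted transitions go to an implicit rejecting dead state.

start=q0; accept=q8,q9; q0-0>q1; q0-1>q2; q1-0>q3; q1-1>q4; q2-0>q5; q2-1>q6; q3-0>q3; q3-1>q4; q4-0>q5; q4-1>q6; q5-0>q3; q5-1>q4; q6-0>q7; q6-1>q6; q7-0>q8; q7-1>q9; q8-0>q8; q8-1>q9; q9-0>q7; q9-1>q10; q10-0>q7; q10-1>q10

Build one automaton per condition and run them in lockstep. One (4 states) tracks whether and how much of `110` has been seen; the other (7 states) tracks the last 2 symbols read. Each combined state is a pair, one component from each; accept when both components accept.
11 states suffice.
          0    1  
>  q0     q1   q2 
   q1     q3   q4 
   q2     q5   q6 
   q3     q3   q4 
   q4     q5   q6 
   q5     q3   q4 
   q6     q7   q6 
   q7     q8   q9 
 * q8     q8   q9 
 * q9     q7  q10 
   q10    q7  q10 
(> = start, * = accepting)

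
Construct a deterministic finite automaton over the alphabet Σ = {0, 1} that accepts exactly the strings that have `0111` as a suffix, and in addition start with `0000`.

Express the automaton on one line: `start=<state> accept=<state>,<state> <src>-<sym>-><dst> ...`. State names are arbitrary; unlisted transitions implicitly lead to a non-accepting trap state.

start=A accept=I A-0->B A-1->C B-0->D B-1->C C-0->C C-1->C D-0->E D-1->C E-0->F E-1->C F-0->F F-1->G G-0->F G-1->H H-0->F H-1->I I-0->F I-1->J J-0->F J-1->J

Run two small machines in parallel and take their product. The first has 5 states tracking how much of the suffix `0111` has currently been matched; the second has 6 states tracking whether the input so far still matches the prefix `0000`. A product state is a pair (one from each), accepting exactly when both do. Equivalent product states are then merged.
With 10 states:
       0  1 
>  A   B  C 
   B   D  C 
   C   C  C 
   D   E  C 
   E   F  C 
   F   F  G 
   G   F  H 
   H   F  I 
 * I   F  J 
   J   F  J 
(> = start, * = accepting)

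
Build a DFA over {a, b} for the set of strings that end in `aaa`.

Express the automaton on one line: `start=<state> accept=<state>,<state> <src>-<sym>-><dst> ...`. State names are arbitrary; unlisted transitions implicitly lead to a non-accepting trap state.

start=q0 accept=q3 q0-a->q1 q0-b->q0 q1-a->q2 q1-b->q0 q2-a->q3 q2-b->q0 q3-a->q3 q3-b->q0

Remember how much of `aaa` the current input suffix matches. State q0 means no match yet; q1 means the last symbol is `a`; q2 means the last 2 symbols are `aa`; q3 means the last 3 symbols are `aaa`. Only q3 accepts. On a mismatch, fall back to the longest proper suffix that is still a prefix of `aaa`.
        a   b  
>  q0   q1  q0 
   q1   q2  q0 
   q2   q3  q0 
 * q3   q3  q0 
(> = start, * = accepting)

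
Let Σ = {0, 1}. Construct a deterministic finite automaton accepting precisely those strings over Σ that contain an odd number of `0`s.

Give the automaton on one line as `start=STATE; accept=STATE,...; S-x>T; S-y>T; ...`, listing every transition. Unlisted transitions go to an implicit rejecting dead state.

start=q0; accept=q1; q0-0>q1; q0-1>q0; q1-0>q0; q1-1>q1

Keep the running count of `0`s modulo 2: each `0` advances along the cycle q0 → q1 → q0 while other symbols loop. Accept at q1.
2 states suffice.
        0   1  
>  q0   q1  q0 
 * q1   q0  q1 
(> = start, * = accepting)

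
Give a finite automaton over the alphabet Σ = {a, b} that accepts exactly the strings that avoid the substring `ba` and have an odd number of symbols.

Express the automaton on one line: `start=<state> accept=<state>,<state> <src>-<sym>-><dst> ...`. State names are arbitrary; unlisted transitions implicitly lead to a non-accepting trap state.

start=S0 accept=S1,S2 S0-a->S1 S0-b->S2 S1-a->S0 S1-b->S3 S2-a->S4 S2-b->S3 S3-a->S5 S3-b->S2 S4-a->S5 S4-b->S5 S5-a->S4 S5-b->S4

Handle the two conditions separately and then intersect. The first has 3 states tracking partial matches of the forbidden pattern `ba`; the second has 2 states tracking the input length modulo 2. A product state is a pair (one from each), accepting exactly when both do.
        a   b  
>  S0   S1  S2 
 * S1   S0  S3 
 * S2   S4  S3 
   S3   S5  S2 
   S4   S5  S5 
   S5   S4  S4 
(> = start, * = accepting)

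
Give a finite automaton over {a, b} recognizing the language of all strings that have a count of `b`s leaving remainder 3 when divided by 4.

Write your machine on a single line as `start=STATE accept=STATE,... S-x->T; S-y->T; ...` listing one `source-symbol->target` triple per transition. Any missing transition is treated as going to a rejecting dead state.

start=s0; accept=s3; s0-a->s0; s0-b->s1; s1-a->s1; s1-b->s2; s2-a->s2; s2-b->s3; s3-a->s3; s3-b->s0

The only thing that matters is how many `b`s have appeared, reduced mod 4. Use one state per residue: s0 for 0, …, s3 for 3. Reading `b` moves to the next residue; anything else stays put. s3 is accepting.
        a   b  
>  s0   s0  s1 
   s1   s1  s2 
   s2   s2  s3 
 * s3   s3  s0 
(> = start, * = accepting)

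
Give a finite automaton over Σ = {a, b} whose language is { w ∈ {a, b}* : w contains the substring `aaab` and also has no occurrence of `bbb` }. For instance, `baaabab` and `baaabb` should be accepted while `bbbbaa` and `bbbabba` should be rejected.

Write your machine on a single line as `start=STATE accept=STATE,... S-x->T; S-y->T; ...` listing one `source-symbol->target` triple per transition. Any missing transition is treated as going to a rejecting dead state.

start=S0; accept=S7,S8,S9; S0-a->S1; S0-b->S2; S1-a->S3; S1-b->S2; S2-a->S1; S2-b->S4; S3-a->S5; S3-b->S2; S4-a->S1; S4-b->S6; S5-a->S5; S5-b->S7; S6-a->S6; S6-b->S6; S7-a->S8; S7-b->S9; S8-a->S8; S8-b->S7; S9-a->S8; S9-b->S6

Build one automaton per condition and run them in lockstep. The first has 5 states tracking whether and how much of `aaab` has been seen; the second has 4 states tracking partial matches of the forbidden pattern `bbb`. A product state is a pair (one from each), accepting exactly when both do. Minimizing collapses redundant product states.
        a   b  
>  S0   S1  S2 
   S1   S3  S2 
   S2   S1  S4 
   S3   S5  S2 
   S4   S1  S6 
   S5   S5  S7 
   S6   S6  S6 
 * S7   S8  S9 
 * S8   S8  S7 
 * S9   S8  S6 
(> = start, * = accepting)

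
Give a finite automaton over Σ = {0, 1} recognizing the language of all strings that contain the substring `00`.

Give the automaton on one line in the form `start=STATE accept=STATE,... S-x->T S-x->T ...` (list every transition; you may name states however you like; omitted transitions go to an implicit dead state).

Track how much of `00` has been matched so far: state q0 is no progress, q2 is the absorbing accept state reached once `00` has occurred. Intermediate states record partial matches; on a mismatch, fall back to the longest reusable overlap.
A 3-state machine:
        0   1  
>  q0   q1  q0 
   q1   q2  q0 
 * q2   q2  q2 
(> = start, * = accepting)

start=q0 accept=q2 q0-0->q1 q0-1->q0 q1-0->q2 q1-1->q0 q2-0->q2 q2-1->q2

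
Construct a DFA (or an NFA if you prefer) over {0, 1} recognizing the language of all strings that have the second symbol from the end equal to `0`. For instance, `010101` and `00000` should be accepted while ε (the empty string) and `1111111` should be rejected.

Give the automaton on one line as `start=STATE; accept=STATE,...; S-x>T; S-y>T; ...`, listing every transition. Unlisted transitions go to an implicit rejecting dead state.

start=q0; accept=q3,q4; q0-0>q1; q0-1>q2; q1-0>q3; q1-1>q4; q2-0>q5; q2-1>q6; q3-0>q3; q3-1>q4; q4-0>q5; q4-1>q6; q5-0>q3; q5-1>q4; q6-0>q5; q6-1>q6

Because acceptance depends on a position counted from the end, the machine has to buffer the most recent 2 symbols. Make each state the string of the last up-to-2 symbols read; on input `x` shift the window left and append `x`. Accept when the buffered window has length 2 and begins with `0`.
A 7-state machine:
        0   1  
>  q0   q1  q2 
   q1   q3  q4 
   q2   q5  q6 
 * q3   q3  q4 
 * q4   q5  q6 
   q5   q3  q4 
   q6   q5  q6 
(> = start, * = accepting)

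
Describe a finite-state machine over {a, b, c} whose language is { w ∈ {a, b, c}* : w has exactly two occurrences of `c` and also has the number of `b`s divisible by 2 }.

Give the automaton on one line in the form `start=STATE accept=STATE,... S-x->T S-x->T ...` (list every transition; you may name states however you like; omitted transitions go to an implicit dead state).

start=q0 accept=q4 q0-a->q0 q0-b->q1 q0-c->q2 q1-a->q1 q1-b->q0 q1-c->q3 q2-a->q2 q2-b->q3 q2-c->q4 q3-a->q3 q3-b->q2 q3-c->q5 q4-a->q4 q4-b->q5 q4-c->q6 q5-a->q5 q5-b->q4 q5-c->q6 q6-a->q6 q6-b->q6 q6-c->q6

Handle the two conditions separately and then intersect. One (4 states) tracks the count of `c`s, saturating at 3; the other (2 states) tracks the count of `b`s modulo 2. Each combined state is a pair, one component from each; accept when both components accept. After merging equivalent states the machine shrinks.
A 7-state machine:
        a   b   c  
>  q0   q0  q1  q2 
   q1   q1  q0  q3 
   q2   q2  q3  q4 
   q3   q3  q2  q5 
 * q4   q4  q5  q6 
   q5   q5  q4  q6 
   q6   q6  q6  q6 
(> = start, * = accepting)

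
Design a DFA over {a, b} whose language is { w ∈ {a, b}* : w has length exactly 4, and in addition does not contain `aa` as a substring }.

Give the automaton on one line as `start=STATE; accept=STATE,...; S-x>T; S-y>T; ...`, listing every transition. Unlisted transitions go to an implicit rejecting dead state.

Run two small machines in parallel and take their product. The first has 6 states tracking the input length, saturating at 5; the second has 3 states tracking partial matches of the forbidden pattern `aa`. A product state is a pair (one from each), accepting exactly when both do. Equivalent product states are then merged.
With 9 states:
        a   b  
>  q0   q1  q2 
   q1   q3  q4 
   q2   q5  q4 
   q3   q3  q3 
   q4   q6  q7 
   q5   q3  q7 
   q6   q3  q8 
   q7   q8  q8 
 * q8   q3  q3 
(> = start, * = accepting)

start=q0; accept=q8; q0-a>q1; q0-b>q2; q1-a>q3; q1-b>q4; q2-a>q5; q2-b>q4; q3-a>q3; q3-b>q3; q4-a>q6; q4-b>q7; q5-a>q3; q5-b>q7; q6-a>q3; q6-b>q8; q7-a>q8; q7-b>q8; q8-a>q3; q8-b>q3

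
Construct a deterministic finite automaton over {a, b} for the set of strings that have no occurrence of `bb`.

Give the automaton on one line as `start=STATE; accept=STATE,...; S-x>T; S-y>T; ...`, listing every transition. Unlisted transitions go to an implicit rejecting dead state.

start=S0; accept=S0,S1; S0-a>S0; S0-b>S1; S1-a>S0; S1-b>S2; S2-a>S2; S2-b>S2

Track partial matches of the forbidden pattern `bb`. State S2 is a dead state reached once `bb` has occurred; every other state accepts. S0 means no part of `bb` is currently matched.
        a   b  
>* S0   S0  S1 
 * S1   S0  S2 
   S2   S2  S2 
(> = start, * = accepting)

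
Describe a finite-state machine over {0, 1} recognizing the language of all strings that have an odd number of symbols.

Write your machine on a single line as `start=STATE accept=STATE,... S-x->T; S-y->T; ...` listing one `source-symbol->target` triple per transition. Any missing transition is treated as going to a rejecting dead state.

Only the length mod 2 matters, so use a 2-cycle: from any state, every input symbol moves to the next state, wrapping B back to A. Mark B accepting.
       0  1 
>  A   B  B 
 * B   A  A 
(> = start, * = accepting)

start=A; accept=B; A-0->B; A-1->B; B-0->A; B-1->A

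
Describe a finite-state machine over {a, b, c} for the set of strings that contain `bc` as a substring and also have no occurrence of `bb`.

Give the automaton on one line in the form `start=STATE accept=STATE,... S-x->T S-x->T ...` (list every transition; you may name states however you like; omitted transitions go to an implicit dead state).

Handle the two conditions separately and then intersect. The first has 3 states tracking whether and how much of `bc` has been seen; the second has 3 states tracking partial matches of the forbidden pattern `bb`. A product state is a pair (one from each), accepting exactly when both do. After merging equivalent states the machine shrinks.
A 5-state machine:
        a   b   c  
>  S0   S0  S1  S0 
   S1   S0  S2  S3 
   S2   S2  S2  S2 
 * S3   S3  S4  S3 
 * S4   S3  S2  S3 
(> = start, * = accepting)

start=S0 accept=S3,S4 S0-a->S0 S0-b->S1 S0-c->S0 S1-a->S0 S1-b->S2 S1-c->S3 S2-a->S2 S2-b->S2 S2-c->S2 S3-a->S3 S3-b->S4 S3-c->S3 S4-a->S3 S4-b->S2 S4-c->S3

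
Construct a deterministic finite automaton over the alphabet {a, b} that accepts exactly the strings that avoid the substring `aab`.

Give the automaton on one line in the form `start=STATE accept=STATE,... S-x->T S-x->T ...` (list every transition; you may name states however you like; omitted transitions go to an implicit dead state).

start=S0 accept=S0,S1,S2 S0-a->S1 S0-b->S0 S1-a->S2 S1-b->S0 S2-a->S2 S2-b->S3 S3-a->S3 S3-b->S3

Track partial matches of the forbidden pattern `aab`. State S3 is a dead state reached once `aab` has occurred; every other state accepts. S0 means no part of `aab` is currently matched.
4 states suffice.
        a   b  
>* S0   S1  S0 
 * S1   S2  S0 
 * S2   S2  S3 
   S3   S3  S3 
(> = start, * = accepting)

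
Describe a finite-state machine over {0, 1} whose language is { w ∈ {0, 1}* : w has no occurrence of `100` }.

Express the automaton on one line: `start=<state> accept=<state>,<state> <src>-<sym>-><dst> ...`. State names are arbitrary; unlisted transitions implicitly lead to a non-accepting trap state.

This is the complement of 'contains `100`'. Use the same substring-matching states — A through D holding how much of `100` has just been matched — but flip the accepting set: everything except the trap D accepts.
4 states suffice.
       0  1 
>* A   A  B 
 * B   C  B 
 * C   D  B 
   D   D  D 
(> = start, * = accepting)

start=A accept=A,B,C A-0->A A-1->B B-0->C B-1->B C-0->D C-1->B D-0->D D-1->D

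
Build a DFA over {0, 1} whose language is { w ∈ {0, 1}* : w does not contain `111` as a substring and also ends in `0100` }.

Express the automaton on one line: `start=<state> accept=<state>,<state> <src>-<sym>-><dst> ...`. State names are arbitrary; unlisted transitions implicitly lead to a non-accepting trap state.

Build one automaton per condition and run them in lockstep. The first has 4 states tracking partial matches of the forbidden pattern `111`; the second has 5 states tracking how much of the suffix `0100` has currently been matched. A product state is a pair (one from each), accepting exactly when both do.
A 12-state machine:
          0    1  
>  S0     S1   S2 
   S1     S1   S3 
   S2     S1   S4 
   S3     S5   S4 
   S4     S1   S6 
   S5     S7   S3 
   S6     S8   S6 
 * S7     S1   S3 
   S8     S8   S9 
   S9    S10   S6 
   S10   S11   S9 
   S11    S8   S9 
(> = start, * = accepting)

start=S0 accept=S7 S0-0->S1 S0-1->S2 S1-0->S1 S1-1->S3 S2-0->S1 S2-1->S4 S3-0->S5 S3-1->S4 S4-0->S1 S4-1->S6 S5-0->S7 S5-1->S3 S6-0->S8 S6-1->S6 S7-0->S1 S7-1->S3 S8-0->S8 S8-1->S9 S9-0->S10 S9-1->S6 S10-0->S11 S10-1->S9 S11-0->S8 S11-1->S9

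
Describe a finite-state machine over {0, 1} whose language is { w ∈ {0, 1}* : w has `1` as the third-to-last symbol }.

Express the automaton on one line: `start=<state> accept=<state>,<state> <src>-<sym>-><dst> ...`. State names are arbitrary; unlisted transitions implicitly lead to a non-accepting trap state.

A DFA must remember the last 3 symbols (since which symbol is third-to-last isn't known until the input ends). Use one state per possible window of the last ≤3 symbols; accept from those whose window starts with `1`.
          0    1  
>  q0     q1   q2 
   q1     q3   q4 
   q2     q5   q6 
   q3     q7   q8 
   q4     q9  q10 
   q5    q11  q12 
   q6    q13  q14 
   q7     q7   q8 
   q8     q9  q10 
   q9    q11  q12 
   q10   q13  q14 
 * q11    q7   q8 
 * q12    q9  q10 
 * q13   q11  q12 
 * q14   q13  q14 
(> = start, * = accepting)

start=q0 accept=q11,q12,q13,q14 q0-0->q1 q0-1->q2 q1-0->q3 q1-1->q4 q2-0->q5 q2-1->q6 q3-0->q7 q3-1->q8 q4-0->q9 q4-1->q10 q5-0->q11 q5-1->q12 q6-0->q13 q6-1->q14 q7-0->q7 q7-1->q8 q8-0->q9 q8-1->q10 q9-0->q11 q9-1->q12 q10-0->q13 q10-1->q14 q11-0->q7 q11-1->q8 q12-0->q9 q12-1->q10 q13-0->q11 q13-1->q12 q14-0->q13 q14-1->q14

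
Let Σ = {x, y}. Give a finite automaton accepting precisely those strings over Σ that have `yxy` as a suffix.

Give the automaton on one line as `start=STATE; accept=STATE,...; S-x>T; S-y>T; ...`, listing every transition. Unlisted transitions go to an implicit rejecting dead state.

start=q0; accept=q3; q0-x>q0; q0-y>q1; q1-x>q2; q1-y>q1; q2-x>q0; q2-y>q3; q3-x>q2; q3-y>q1

Let each state record the length of the longest suffix of the input read so far that is also a prefix of `yxy`. q1 means the last symbol is `y`; q2 means the last 2 symbols are `yx`; q3 means the last 3 symbols are `yxy`. Accept only at q3, where the string currently ends in `yxy`.
With 4 states:
        x   y  
>  q0   q0  q1 
   q1   q2  q1 
   q2   q0  q3 
 * q3   q2  q1 
(> = start, * = accepting)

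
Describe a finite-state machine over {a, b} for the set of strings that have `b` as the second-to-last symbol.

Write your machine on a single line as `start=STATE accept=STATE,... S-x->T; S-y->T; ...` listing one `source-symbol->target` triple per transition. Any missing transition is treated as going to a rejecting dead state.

A DFA must remember the last 2 symbols (since which symbol is second-to-last isn't known until the input ends). Use one state per possible window of the last ≤2 symbols; accept from those whose window starts with `b`.
A 7-state machine:
        a   b  
>  s0   s1  s2 
   s1   s3  s4 
   s2   s5  s6 
   s3   s3  s4 
   s4   s5  s6 
 * s5   s3  s4 
 * s6   s5  s6 
(> = start, * = accepting)

start=s0; accept=s5,s6; s0-a->s1; s0-b->s2; s1-a->s3; s1-b->s4; s2-a->s5; s2-b->s6; s3-a->s3; s3-b->s4; s4-a->s5; s4-b->s6; s5-a->s3; s5-b->s4; s6-a->s5; s6-b->s6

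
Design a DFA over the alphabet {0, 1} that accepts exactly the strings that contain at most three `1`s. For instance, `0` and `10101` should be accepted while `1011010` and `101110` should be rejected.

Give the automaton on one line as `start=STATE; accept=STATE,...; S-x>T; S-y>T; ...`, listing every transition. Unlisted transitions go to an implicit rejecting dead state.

Count `1`s, saturating at 4: states q0 through q3 mean 0 through 3 `1`s seen; q4 means more than 3. Each `1` increments (capped at q4); other symbols loop. Accept from {q0, q1, q2, q3}.
5 states suffice.
        0   1  
>* q0   q0  q1 
 * q1   q1  q2 
 * q2   q2  q3 
 * q3   q3  q4 
   q4   q4  q4 
(> = start, * = accepting)

start=q0; accept=q0,q1,q2,q3; q0-0>q0; q0-1>q1; q1-0>q1; q1-1>q2; q2-0>q2; q2-1>q3; q3-0>q3; q3-1>q4; q4-0>q4; q4-1>q4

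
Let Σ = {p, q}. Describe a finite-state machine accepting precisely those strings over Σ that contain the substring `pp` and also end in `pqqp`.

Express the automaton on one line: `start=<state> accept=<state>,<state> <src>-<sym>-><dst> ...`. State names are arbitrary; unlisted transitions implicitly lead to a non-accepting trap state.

start=A accept=F A-p->B A-q->A B-p->C B-q->A C-p->C C-q->D D-p->C D-q->E E-p->F E-q->G F-p->C F-q->D G-p->C G-q->G

Handle the two conditions separately and then intersect. The first has 3 states tracking whether and how much of `pp` has been seen; the second has 5 states tracking how much of the suffix `pqqp` has currently been matched. A product state is a pair (one from each), accepting exactly when both do. Minimizing collapses redundant product states.
       p  q 
>  A   B  A 
   B   C  A 
   C   C  D 
   D   C  E 
   E   F  G 
 * F   C  D 
   G   C  G 
(> = start, * = accepting)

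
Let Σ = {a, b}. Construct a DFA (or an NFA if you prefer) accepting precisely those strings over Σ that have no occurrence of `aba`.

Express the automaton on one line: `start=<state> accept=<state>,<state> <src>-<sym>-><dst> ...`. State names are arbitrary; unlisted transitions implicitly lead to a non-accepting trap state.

start=q0 accept=q0,q1,q2 q0-a->q1 q0-b->q0 q1-a->q1 q1-b->q2 q2-a->q3 q2-b->q0 q3-a->q3 q3-b->q3

This is the complement of 'contains `aba`'. Use the same substring-matching states — q0 through q3 holding how much of `aba` has just been matched — but flip the accepting set: everything except the trap q3 accepts.
4 states suffice.
        a   b  
>* q0   q1  q0 
 * q1   q1  q2 
 * q2   q3  q0 
   q3   q3  q3 
(> = start, * = accepting)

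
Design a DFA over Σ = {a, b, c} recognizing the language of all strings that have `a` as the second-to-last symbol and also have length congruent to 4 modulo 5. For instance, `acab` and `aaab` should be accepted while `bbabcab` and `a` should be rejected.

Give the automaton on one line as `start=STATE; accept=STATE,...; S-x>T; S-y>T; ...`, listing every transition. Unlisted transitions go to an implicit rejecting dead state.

Handle the two conditions separately and then intersect. One (13 states) tracks the last 2 symbols read; the other (5 states) tracks the input length modulo 5. Each combined state is a pair, one component from each; accept when both components accept. Minimizing collapses redundant product states.
        a   b   c  
>  q0   q1  q1  q1 
   q1   q2  q2  q2 
   q2   q3  q4  q4 
   q3   q5  q5  q5 
   q4   q6  q6  q6 
 * q5   q0  q0  q0 
   q6   q0  q0  q0 
(> = start, * = accepting)

start=q0; accept=q5; q0-a>q1; q0-b>q1; q0-c>q1; q1-a>q2; q1-b>q2; q1-c>q2; q2-a>q3; q2-b>q4; q2-c>q4; q3-a>q5; q3-b>q5; q3-c>q5; q4-a>q6; q4-b>q6; q4-c>q6; q5-a>q0; q5-b>q0; q5-c>q0; q6-a>q0; q6-b>q0; q6-c>q0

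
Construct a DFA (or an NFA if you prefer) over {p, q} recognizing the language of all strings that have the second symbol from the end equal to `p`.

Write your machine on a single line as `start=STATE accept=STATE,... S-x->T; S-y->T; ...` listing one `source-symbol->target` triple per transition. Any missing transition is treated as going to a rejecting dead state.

Because acceptance depends on a position counted from the end, the machine has to buffer the most recent 2 symbols. Make each state the string of the last up-to-2 symbols read; on input `x` shift the window left and append `x`. Accept when the buffered window has length 2 and begins with `p`.
7 states suffice.
       p  q 
>  A   B  C 
   B   D  E 
   C   F  G 
 * D   D  E 
 * E   F  G 
   F   D  E 
   G   F  G 
(> = start, * = accepting)

start=A; accept=D,E; A-p->B; A-q->C; B-p->D; B-q->E; C-p->F; C-q->G; D-p->D; D-q->E; E-p->F; E-q->G; F-p->D; F-q->E; G-p->F; G-q->G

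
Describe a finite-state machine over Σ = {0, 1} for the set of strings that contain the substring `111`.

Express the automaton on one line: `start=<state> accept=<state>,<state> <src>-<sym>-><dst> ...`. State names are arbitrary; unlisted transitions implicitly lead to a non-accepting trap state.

start=q0 accept=q3 q0-0->q0 q0-1->q1 q1-0->q0 q1-1->q2 q2-0->q0 q2-1->q3 q3-0->q3 q3-1->q3

Track how much of `111` has been matched so far: state q0 is no progress, q3 is the absorbing accept state reached once `111` has occurred. Intermediate states record partial matches; on a mismatch, fall back to the longest reusable overlap.
With 4 states:
        0   1  
>  q0   q0  q1 
   q1   q0  q2 
   q2   q0  q3 
 * q3   q3  q3 
(> = start, * = accepting)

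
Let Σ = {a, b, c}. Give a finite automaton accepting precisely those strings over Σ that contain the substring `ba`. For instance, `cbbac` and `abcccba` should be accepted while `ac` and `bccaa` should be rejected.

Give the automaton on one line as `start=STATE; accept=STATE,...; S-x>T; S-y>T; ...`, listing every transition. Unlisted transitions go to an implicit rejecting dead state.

Track how much of `ba` has been matched so far: state q0 is no progress, q2 is the absorbing accept state reached once `ba` has occurred. Intermediate states record partial matches; on a mismatch, fall back to the longest reusable overlap.
A 3-state machine:
        a   b   c  
>  q0   q0  q1  q0 
   q1   q2  q1  q0 
 * q2   q2  q2  q2 
(> = start, * = accepting)

start=q0; accept=q2; q0-a>q0; q0-b>q1; q0-c>q0; q1-a>q2; q1-b>q1; q1-c>q0; q2-a>q2; q2-b>q2; q2-c>q2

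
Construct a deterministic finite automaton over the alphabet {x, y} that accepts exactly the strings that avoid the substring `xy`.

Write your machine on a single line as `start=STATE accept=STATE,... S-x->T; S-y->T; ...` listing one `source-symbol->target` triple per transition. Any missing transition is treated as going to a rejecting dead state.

start=q0; accept=q0,q1; q0-x->q1; q0-y->q0; q1-x->q1; q1-y->q2; q2-x->q2; q2-y->q2

This is the complement of 'contains `xy`'. Use the same substring-matching states — q0 through q2 holding how much of `xy` has just been matched — but flip the accepting set: everything except the trap q2 accepts.
        x   y  
>* q0   q1  q0 
 * q1   q1  q2 
   q2   q2  q2 
(> = start, * = accepting)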